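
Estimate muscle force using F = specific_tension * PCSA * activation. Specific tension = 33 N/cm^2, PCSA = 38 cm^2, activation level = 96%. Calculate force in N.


F = sigma * PCSA * activation
F = 33 * 38 * 0.96
F = 1204 N


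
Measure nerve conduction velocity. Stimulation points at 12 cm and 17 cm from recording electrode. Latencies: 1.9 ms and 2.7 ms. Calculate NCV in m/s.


Distance = (17 - 12) / 100 = 0.05 m
dt = (2.7 - 1.9) / 1000 = 8.0000e-04 s
NCV = dist / dt = 62.5 m/s


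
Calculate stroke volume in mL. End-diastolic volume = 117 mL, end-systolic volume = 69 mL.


SV = EDV - ESV
SV = 117 - 69
SV = 48 mL


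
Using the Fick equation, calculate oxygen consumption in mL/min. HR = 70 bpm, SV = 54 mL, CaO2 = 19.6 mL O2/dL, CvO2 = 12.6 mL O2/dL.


CO = HR*SV = 70*54/1000 = 3.78 L/min
a-v O2 diff = 19.6 - 12.6 = 7 mL/dL
VO2 = CO * (CaO2-CvO2) * 10 dL/L
VO2 = 3.78 * 7 * 10
VO2 = 264.6 mL/min


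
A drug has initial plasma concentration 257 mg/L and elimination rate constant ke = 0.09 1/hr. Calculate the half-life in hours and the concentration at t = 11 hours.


t_half = ln(2) / ke = 0.693147 / 0.09 = 7.702 hr
C(t) = C0 * exp(-ke*t) = 257 * exp(-0.09*11)
C(11) = 95.5 mg/L


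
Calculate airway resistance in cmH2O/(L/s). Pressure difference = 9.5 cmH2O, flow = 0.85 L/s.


R = dP / flow
R = 9.5 / 0.85
R = 11.18 cmH2O/(L/s)


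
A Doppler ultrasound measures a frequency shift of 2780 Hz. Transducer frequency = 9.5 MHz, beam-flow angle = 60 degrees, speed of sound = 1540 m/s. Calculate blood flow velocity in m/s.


v = fd * c / (2 * f0 * cos(theta))
v = 2780 * 1540 / (2 * 9.5000e+06 * cos(60))
v = 0.4507 m/s


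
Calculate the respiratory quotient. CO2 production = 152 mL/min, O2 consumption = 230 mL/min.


RQ = VCO2 / VO2
RQ = 152 / 230
RQ = 0.6609


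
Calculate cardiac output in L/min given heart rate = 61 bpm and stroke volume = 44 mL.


CO = HR * SV
CO = 61 * 44 / 1000
CO = 2.684 L/min


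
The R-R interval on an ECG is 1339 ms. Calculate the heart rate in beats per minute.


HR = 60 / RR_interval(s)
RR = 1339 ms = 1.339 s
HR = 60 / 1.339 = 44.81 bpm


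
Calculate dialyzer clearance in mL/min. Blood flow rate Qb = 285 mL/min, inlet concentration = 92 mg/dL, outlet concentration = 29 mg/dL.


K = Qb * (Cb_in - Cb_out) / Cb_in
K = 285 * (92 - 29) / 92
K = 195.2 mL/min


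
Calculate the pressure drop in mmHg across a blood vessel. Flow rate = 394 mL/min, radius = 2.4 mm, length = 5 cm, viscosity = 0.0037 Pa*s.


dP = 8*mu*L*Q / (pi*r^4)
Q = 394 mL/min = 6.56667e-06 m^3/s
dP = 93.2421 Pa = 93.2421 / 133.322 mmHg = 0.6994 mmHg


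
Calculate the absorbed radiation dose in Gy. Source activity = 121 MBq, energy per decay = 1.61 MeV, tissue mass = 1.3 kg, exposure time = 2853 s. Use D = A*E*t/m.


A = 121 MBq = 1.2100e+08 Bq
E = 1.61 MeV = 2.57922e-13 J
D = A*E*t/m = 1.2100e+08*2.57922e-13*2853/1.3
D = 0.06849 Gy


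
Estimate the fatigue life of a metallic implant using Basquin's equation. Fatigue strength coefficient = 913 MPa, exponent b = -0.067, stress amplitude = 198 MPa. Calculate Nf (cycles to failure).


sigma_a = sigma_f' * (2Nf)^b
2Nf = (sigma_a/sigma_f')^(1/b)
2Nf = (198/913)^(1/-0.067)
2Nf = 8.0825068e+09
Nf = 4.0413e+09


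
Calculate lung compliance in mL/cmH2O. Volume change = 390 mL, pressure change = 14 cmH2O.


C = dV / dP
C = 390 / 14
C = 27.86 mL/cmH2O


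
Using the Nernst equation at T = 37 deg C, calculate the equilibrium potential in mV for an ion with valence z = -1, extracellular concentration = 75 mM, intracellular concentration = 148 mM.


E = (RT/(zF)) * ln(C_out/C_in)
T = 37 + 273.15 = 310.15 K
E = (8.314 * 310.15 / (-1 * 96485)) * ln(75/148)
E = 18.17 mV


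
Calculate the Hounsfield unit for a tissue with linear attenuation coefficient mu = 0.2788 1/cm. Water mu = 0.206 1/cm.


HU = ((mu_tissue - mu_water) / mu_water) * 1000
HU = ((0.2788 - 0.206) / 0.206) * 1000
HU = 353.4


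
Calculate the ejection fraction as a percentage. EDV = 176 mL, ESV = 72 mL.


SV = EDV - ESV = 176 - 72 = 104 mL
EF = SV/EDV * 100 = 104/176 * 100
EF = 59.09%


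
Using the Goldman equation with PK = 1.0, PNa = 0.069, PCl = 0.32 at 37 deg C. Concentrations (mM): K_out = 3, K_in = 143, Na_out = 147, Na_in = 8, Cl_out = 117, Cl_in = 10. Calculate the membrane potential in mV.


Vm = (RT/F)*ln((PK*Ko + PNa*Nao + PCl*Cli)/(PK*Ki + PNa*Nai + PCl*Clo))
Numer = 16.343, Denom = 180.992
Vm = -64.26 mV


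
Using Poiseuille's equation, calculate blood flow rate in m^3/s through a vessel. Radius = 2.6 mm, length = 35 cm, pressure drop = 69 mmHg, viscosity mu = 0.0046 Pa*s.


Q = pi*r^4*dP / (8*mu*L)
r = 0.0026 m, L = 0.35 m
dP = 69 mmHg = 9199.218 Pa
Q = 1.0254e-04 m^3/s


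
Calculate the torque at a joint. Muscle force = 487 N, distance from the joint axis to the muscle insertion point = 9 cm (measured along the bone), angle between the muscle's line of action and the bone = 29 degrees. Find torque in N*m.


Torque = F * d * sin(theta)   (moment arm = d*sin(theta))
d = 9 cm = 0.09 m
Torque = 487 * 0.09 * sin(29)
Torque = 21.25 N*m


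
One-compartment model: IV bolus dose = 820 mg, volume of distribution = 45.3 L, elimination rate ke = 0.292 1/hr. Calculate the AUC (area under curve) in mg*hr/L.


C0 = Dose/Vd = 820/45.3 = 18.1015 mg/L
AUC = C0/ke = 18.1015/0.292
AUC = 61.99 mg*hr/L


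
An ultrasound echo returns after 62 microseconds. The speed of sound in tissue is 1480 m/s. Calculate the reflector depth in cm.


depth = c * t / 2
t = 62 us = 6.2000e-05 s
depth = 1480 * 6.2000e-05 / 2
depth = 0.04588 m = 4.588 cm


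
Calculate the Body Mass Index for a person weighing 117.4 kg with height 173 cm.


BMI = weight / height^2
height = 173 cm = 1.73 m
BMI = 117.4 / 1.73^2
BMI = 39.23 kg/m^2


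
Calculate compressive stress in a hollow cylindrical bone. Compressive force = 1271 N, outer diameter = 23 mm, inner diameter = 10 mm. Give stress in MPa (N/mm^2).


A = pi*(r_o^2 - r_i^2)
r_o = 11.5 mm, r_i = 5 mm
A = 336.936 mm^2
sigma = F/A = 1271 / 336.936
sigma = 3.772 MPa


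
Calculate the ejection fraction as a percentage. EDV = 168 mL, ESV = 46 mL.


SV = EDV - ESV = 168 - 46 = 122 mL
EF = SV/EDV * 100 = 122/168 * 100
EF = 72.62%


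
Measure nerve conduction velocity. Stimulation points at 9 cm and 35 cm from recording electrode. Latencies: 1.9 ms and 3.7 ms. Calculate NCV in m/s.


Distance = (35 - 9) / 100 = 0.26 m
dt = (3.7 - 1.9) / 1000 = 0.0018 s
NCV = dist / dt = 144.4 m/s


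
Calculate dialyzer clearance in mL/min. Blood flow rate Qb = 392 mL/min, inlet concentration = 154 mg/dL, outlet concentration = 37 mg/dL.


K = Qb * (Cb_in - Cb_out) / Cb_in
K = 392 * (154 - 37) / 154
K = 297.8 mL/min


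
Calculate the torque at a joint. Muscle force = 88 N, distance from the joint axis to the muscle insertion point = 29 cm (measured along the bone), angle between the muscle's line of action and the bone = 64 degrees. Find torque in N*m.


Torque = F * d * sin(theta)   (moment arm = d*sin(theta))
d = 29 cm = 0.29 m
Torque = 88 * 0.29 * sin(64)
Torque = 22.94 N*m


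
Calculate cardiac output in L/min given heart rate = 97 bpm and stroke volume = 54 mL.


CO = HR * SV
CO = 97 * 54 / 1000
CO = 5.238 L/min


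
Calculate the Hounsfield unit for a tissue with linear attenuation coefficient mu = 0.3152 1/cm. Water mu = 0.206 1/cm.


HU = ((mu_tissue - mu_water) / mu_water) * 1000
HU = ((0.3152 - 0.206) / 0.206) * 1000
HU = 530.1


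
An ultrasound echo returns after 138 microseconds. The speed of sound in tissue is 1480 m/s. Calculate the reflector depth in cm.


depth = c * t / 2
t = 138 us = 1.3800e-04 s
depth = 1480 * 1.3800e-04 / 2
depth = 0.10212 m = 10.212 cm


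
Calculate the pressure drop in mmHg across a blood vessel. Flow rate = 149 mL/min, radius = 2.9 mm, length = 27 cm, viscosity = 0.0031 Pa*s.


dP = 8*mu*L*Q / (pi*r^4)
Q = 149 mL/min = 2.48333e-06 m^3/s
dP = 74.8356 Pa = 74.8356 / 133.322 mmHg = 0.5613 mmHg


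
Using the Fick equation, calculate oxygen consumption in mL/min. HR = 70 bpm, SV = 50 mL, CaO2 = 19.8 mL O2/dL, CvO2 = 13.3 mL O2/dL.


CO = HR*SV = 70*50/1000 = 3.5 L/min
a-v O2 diff = 19.8 - 13.3 = 6.5 mL/dL
VO2 = CO * (CaO2-CvO2) * 10 dL/L
VO2 = 3.5 * 6.5 * 10
VO2 = 227.5 mL/min


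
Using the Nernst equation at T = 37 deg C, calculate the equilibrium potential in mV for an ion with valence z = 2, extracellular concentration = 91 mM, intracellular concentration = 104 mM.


E = (RT/(zF)) * ln(C_out/C_in)
T = 37 + 273.15 = 310.15 K
E = (8.314 * 310.15 / (2 * 96485)) * ln(91/104)
E = -1.784 mV


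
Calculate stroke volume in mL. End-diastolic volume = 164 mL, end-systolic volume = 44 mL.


SV = EDV - ESV
SV = 164 - 44
SV = 120 mL


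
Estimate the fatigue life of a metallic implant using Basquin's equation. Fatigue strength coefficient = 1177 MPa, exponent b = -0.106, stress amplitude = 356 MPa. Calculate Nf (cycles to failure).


sigma_a = sigma_f' * (2Nf)^b
2Nf = (sigma_a/sigma_f')^(1/b)
2Nf = (356/1177)^(1/-0.106)
2Nf = 79306.041
Nf = 3.965e+04


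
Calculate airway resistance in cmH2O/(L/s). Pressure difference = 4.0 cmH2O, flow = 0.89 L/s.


R = dP / flow
R = 4.0 / 0.89
R = 4.494 cmH2O/(L/s)


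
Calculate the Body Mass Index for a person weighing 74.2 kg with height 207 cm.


BMI = weight / height^2
height = 207 cm = 2.07 m
BMI = 74.2 / 2.07^2
BMI = 17.32 kg/m^2


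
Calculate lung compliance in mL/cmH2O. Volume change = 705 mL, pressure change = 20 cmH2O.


C = dV / dP
C = 705 / 20
C = 35.25 mL/cmH2O


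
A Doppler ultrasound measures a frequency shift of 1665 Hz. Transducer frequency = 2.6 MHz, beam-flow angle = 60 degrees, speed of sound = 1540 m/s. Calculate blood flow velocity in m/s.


v = fd * c / (2 * f0 * cos(theta))
v = 1665 * 1540 / (2 * 2.6000e+06 * cos(60))
v = 0.9862 m/s


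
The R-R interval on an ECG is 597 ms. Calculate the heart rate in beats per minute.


HR = 60 / RR_interval(s)
RR = 597 ms = 0.597 s
HR = 60 / 0.597 = 100.5 bpm


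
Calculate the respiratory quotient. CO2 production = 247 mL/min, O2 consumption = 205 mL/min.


RQ = VCO2 / VO2
RQ = 247 / 205
RQ = 1.205


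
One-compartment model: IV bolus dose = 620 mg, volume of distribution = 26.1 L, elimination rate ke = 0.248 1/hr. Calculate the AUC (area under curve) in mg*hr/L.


C0 = Dose/Vd = 620/26.1 = 23.7548 mg/L
AUC = C0/ke = 23.7548/0.248
AUC = 95.79 mg*hr/L


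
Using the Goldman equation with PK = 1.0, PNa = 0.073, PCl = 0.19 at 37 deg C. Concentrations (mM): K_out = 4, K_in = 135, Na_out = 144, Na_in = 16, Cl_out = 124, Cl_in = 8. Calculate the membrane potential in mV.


Vm = (RT/F)*ln((PK*Ko + PNa*Nao + PCl*Cli)/(PK*Ki + PNa*Nai + PCl*Clo))
Numer = 16.032, Denom = 159.728
Vm = -61.44 mV


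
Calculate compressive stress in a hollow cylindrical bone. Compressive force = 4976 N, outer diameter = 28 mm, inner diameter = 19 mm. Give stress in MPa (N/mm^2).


A = pi*(r_o^2 - r_i^2)
r_o = 14 mm, r_i = 9.5 mm
A = 332.223 mm^2
sigma = F/A = 4976 / 332.223
sigma = 14.98 MPa


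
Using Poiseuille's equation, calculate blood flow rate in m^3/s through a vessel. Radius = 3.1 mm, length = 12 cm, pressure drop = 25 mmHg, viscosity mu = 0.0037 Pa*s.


Q = pi*r^4*dP / (8*mu*L)
r = 0.0031 m, L = 0.12 m
dP = 25 mmHg = 3333.05 Pa
Q = 2.7225e-04 m^3/s


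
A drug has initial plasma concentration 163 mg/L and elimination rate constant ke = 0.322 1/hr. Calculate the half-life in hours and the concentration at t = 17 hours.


t_half = ln(2) / ke = 0.693147 / 0.322 = 2.153 hr
C(t) = C0 * exp(-ke*t) = 163 * exp(-0.322*17)
C(17) = 0.6837 mg/L


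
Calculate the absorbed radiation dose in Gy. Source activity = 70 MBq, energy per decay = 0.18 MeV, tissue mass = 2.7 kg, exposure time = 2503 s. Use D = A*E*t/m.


A = 70 MBq = 7.0000e+07 Bq
E = 0.18 MeV = 2.8836e-14 J
D = A*E*t/m = 7.0000e+07*2.8836e-14*2503/2.7
D = 0.001871 Gy


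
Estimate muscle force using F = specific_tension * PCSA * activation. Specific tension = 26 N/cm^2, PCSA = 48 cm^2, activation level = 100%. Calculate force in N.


F = sigma * PCSA * activation
F = 26 * 48 * 1
F = 1248 N


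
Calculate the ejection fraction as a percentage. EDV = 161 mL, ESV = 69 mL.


SV = EDV - ESV = 161 - 69 = 92 mL
EF = SV/EDV * 100 = 92/161 * 100
EF = 57.14%


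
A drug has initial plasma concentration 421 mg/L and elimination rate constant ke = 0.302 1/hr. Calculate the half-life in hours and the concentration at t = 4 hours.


t_half = ln(2) / ke = 0.693147 / 0.302 = 2.295 hr
C(t) = C0 * exp(-ke*t) = 421 * exp(-0.302*4)
C(4) = 125.8 mg/L


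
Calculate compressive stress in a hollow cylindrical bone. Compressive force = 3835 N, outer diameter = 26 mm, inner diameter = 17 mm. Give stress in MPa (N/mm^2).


A = pi*(r_o^2 - r_i^2)
r_o = 13 mm, r_i = 8.5 mm
A = 303.949 mm^2
sigma = F/A = 3835 / 303.949
sigma = 12.62 MPa


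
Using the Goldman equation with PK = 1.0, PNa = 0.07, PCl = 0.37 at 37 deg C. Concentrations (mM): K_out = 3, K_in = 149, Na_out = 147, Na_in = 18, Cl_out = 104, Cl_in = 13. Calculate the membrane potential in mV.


Vm = (RT/F)*ln((PK*Ko + PNa*Nao + PCl*Cli)/(PK*Ki + PNa*Nai + PCl*Clo))
Numer = 18.1, Denom = 188.74
Vm = -62.66 mV


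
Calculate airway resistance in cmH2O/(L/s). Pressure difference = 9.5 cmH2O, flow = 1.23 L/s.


R = dP / flow
R = 9.5 / 1.23
R = 7.724 cmH2O/(L/s)


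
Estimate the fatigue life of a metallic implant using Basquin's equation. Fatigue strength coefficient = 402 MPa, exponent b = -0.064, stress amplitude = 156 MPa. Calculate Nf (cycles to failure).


sigma_a = sigma_f' * (2Nf)^b
2Nf = (sigma_a/sigma_f')^(1/b)
2Nf = (156/402)^(1/-0.064)
2Nf = 2651308.3
Nf = 1.3257e+06


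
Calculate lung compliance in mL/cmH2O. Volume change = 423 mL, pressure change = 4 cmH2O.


C = dV / dP
C = 423 / 4
C = 105.8 mL/cmH2O


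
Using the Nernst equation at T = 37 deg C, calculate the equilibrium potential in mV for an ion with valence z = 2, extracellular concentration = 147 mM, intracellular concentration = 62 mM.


E = (RT/(zF)) * ln(C_out/C_in)
T = 37 + 273.15 = 310.15 K
E = (8.314 * 310.15 / (2 * 96485)) * ln(147/62)
E = 11.54 mV


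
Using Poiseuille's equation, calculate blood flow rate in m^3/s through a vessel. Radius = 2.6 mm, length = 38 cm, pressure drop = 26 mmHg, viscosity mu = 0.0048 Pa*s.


Q = pi*r^4*dP / (8*mu*L)
r = 0.0026 m, L = 0.38 m
dP = 26 mmHg = 3466.372 Pa
Q = 3.4104e-05 m^3/s


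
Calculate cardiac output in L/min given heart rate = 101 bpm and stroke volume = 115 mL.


CO = HR * SV
CO = 101 * 115 / 1000
CO = 11.62 L/min


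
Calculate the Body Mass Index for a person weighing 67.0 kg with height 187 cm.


BMI = weight / height^2
height = 187 cm = 1.87 m
BMI = 67.0 / 1.87^2
BMI = 19.16 kg/m^2


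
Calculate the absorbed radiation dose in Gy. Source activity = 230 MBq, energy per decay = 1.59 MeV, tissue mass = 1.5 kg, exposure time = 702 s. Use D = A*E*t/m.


A = 230 MBq = 2.3000e+08 Bq
E = 1.59 MeV = 2.54718e-13 J
D = A*E*t/m = 2.3000e+08*2.54718e-13*702/1.5
D = 0.02742 Gy


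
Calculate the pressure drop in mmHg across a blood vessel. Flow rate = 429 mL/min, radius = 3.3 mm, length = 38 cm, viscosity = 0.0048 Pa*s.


dP = 8*mu*L*Q / (pi*r^4)
Q = 429 mL/min = 7.15e-06 m^3/s
dP = 280.037 Pa = 280.037 / 133.322 mmHg = 2.1 mmHg


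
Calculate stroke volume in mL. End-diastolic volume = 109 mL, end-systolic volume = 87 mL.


SV = EDV - ESV
SV = 109 - 87
SV = 22 mL


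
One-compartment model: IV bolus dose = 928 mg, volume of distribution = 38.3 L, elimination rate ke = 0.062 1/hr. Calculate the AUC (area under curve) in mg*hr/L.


C0 = Dose/Vd = 928/38.3 = 24.2298 mg/L
AUC = C0/ke = 24.2298/0.062
AUC = 390.8 mg*hr/L


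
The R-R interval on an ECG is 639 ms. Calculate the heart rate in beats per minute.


HR = 60 / RR_interval(s)
RR = 639 ms = 0.639 s
HR = 60 / 0.639 = 93.9 bpm


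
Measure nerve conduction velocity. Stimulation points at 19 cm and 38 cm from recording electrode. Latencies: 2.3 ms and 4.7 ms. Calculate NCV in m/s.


Distance = (38 - 19) / 100 = 0.19 m
dt = (4.7 - 2.3) / 1000 = 0.0024 s
NCV = dist / dt = 79.17 m/s


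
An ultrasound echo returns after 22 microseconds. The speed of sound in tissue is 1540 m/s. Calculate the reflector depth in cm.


depth = c * t / 2
t = 22 us = 2.2000e-05 s
depth = 1540 * 2.2000e-05 / 2
depth = 0.01694 m = 1.694 cm


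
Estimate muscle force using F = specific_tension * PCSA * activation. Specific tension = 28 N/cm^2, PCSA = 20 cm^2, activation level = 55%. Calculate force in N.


F = sigma * PCSA * activation
F = 28 * 20 * 0.55
F = 308 N


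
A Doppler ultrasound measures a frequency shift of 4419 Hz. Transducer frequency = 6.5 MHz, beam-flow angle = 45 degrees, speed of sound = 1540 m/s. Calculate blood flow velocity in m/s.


v = fd * c / (2 * f0 * cos(theta))
v = 4419 * 1540 / (2 * 6.5000e+06 * cos(45))
v = 0.7403 m/s


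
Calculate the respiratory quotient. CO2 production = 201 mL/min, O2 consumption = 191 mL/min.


RQ = VCO2 / VO2
RQ = 201 / 191
RQ = 1.052


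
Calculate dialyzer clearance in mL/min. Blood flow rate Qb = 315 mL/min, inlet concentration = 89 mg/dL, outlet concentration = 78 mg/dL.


K = Qb * (Cb_in - Cb_out) / Cb_in
K = 315 * (89 - 78) / 89
K = 38.93 mL/min


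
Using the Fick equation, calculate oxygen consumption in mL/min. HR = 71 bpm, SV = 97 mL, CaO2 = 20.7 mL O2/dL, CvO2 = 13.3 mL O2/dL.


CO = HR*SV = 71*97/1000 = 6.887 L/min
a-v O2 diff = 20.7 - 13.3 = 7.4 mL/dL
VO2 = CO * (CaO2-CvO2) * 10 dL/L
VO2 = 6.887 * 7.4 * 10
VO2 = 509.6 mL/min


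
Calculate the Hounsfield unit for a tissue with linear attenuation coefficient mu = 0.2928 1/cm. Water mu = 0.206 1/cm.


HU = ((mu_tissue - mu_water) / mu_water) * 1000
HU = ((0.2928 - 0.206) / 0.206) * 1000
HU = 421.4


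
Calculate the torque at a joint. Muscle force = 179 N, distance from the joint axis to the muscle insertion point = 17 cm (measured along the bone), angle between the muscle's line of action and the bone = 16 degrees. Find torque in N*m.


Torque = F * d * sin(theta)   (moment arm = d*sin(theta))
d = 17 cm = 0.17 m
Torque = 179 * 0.17 * sin(16)
Torque = 8.388 N*m


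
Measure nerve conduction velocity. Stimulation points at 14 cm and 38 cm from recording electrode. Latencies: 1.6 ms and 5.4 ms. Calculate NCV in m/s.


Distance = (38 - 14) / 100 = 0.24 m
dt = (5.4 - 1.6) / 1000 = 0.0038 s
NCV = dist / dt = 63.16 m/s


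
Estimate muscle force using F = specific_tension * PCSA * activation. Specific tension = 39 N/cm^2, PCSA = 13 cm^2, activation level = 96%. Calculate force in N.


F = sigma * PCSA * activation
F = 39 * 13 * 0.96
F = 486.7 N


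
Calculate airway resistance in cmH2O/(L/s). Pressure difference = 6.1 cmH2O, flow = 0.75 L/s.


R = dP / flow
R = 6.1 / 0.75
R = 8.133 cmH2O/(L/s)


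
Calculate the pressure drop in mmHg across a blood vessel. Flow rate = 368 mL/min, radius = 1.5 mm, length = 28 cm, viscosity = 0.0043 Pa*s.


dP = 8*mu*L*Q / (pi*r^4)
Q = 368 mL/min = 6.13333e-06 m^3/s
dP = 3714.48 Pa = 3714.48 / 133.322 mmHg = 27.86 mmHg


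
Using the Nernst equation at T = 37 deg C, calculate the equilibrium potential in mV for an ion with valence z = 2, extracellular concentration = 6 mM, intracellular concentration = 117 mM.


E = (RT/(zF)) * ln(C_out/C_in)
T = 37 + 273.15 = 310.15 K
E = (8.314 * 310.15 / (2 * 96485)) * ln(6/117)
E = -39.69 mV


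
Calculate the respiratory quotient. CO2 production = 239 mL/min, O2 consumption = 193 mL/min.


RQ = VCO2 / VO2
RQ = 239 / 193
RQ = 1.238


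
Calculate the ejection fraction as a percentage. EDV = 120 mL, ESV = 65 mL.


SV = EDV - ESV = 120 - 65 = 55 mL
EF = SV/EDV * 100 = 55/120 * 100
EF = 45.83%


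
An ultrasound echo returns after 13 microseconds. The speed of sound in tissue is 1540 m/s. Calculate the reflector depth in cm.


depth = c * t / 2
t = 13 us = 1.3000e-05 s
depth = 1540 * 1.3000e-05 / 2
depth = 0.01001 m = 1.001 cm


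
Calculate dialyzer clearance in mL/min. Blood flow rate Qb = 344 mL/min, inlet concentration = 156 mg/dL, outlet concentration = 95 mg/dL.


K = Qb * (Cb_in - Cb_out) / Cb_in
K = 344 * (156 - 95) / 156
K = 134.5 mL/min


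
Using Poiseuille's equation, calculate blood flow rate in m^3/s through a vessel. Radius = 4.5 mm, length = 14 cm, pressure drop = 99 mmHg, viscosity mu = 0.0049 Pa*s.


Q = pi*r^4*dP / (8*mu*L)
r = 0.0045 m, L = 0.14 m
dP = 99 mmHg = 13198.878 Pa
Q = 0.003098 m^3/s


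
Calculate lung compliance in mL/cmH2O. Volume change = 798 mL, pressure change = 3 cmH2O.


C = dV / dP
C = 798 / 3
C = 266 mL/cmH2O


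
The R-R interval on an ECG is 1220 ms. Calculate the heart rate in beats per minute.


HR = 60 / RR_interval(s)
RR = 1220 ms = 1.22 s
HR = 60 / 1.22 = 49.18 bpm


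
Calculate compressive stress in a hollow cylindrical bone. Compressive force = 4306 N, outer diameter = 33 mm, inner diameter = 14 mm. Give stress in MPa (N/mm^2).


A = pi*(r_o^2 - r_i^2)
r_o = 16.5 mm, r_i = 7 mm
A = 701.361 mm^2
sigma = F/A = 4306 / 701.361
sigma = 6.139 MPa


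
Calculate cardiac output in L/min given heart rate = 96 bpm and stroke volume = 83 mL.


CO = HR * SV
CO = 96 * 83 / 1000
CO = 7.968 L/min


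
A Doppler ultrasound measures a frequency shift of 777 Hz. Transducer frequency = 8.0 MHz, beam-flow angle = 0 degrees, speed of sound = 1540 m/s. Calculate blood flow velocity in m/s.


v = fd * c / (2 * f0 * cos(theta))
v = 777 * 1540 / (2 * 8.0000e+06 * cos(0))
v = 0.07479 m/s


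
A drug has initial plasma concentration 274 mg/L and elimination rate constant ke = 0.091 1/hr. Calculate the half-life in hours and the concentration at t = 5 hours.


t_half = ln(2) / ke = 0.693147 / 0.091 = 7.617 hr
C(t) = C0 * exp(-ke*t) = 274 * exp(-0.091*5)
C(5) = 173.8 mg/L


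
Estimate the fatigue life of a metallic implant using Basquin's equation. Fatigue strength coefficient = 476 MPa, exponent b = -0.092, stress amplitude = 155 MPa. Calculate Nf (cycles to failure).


sigma_a = sigma_f' * (2Nf)^b
2Nf = (sigma_a/sigma_f')^(1/b)
2Nf = (155/476)^(1/-0.092)
2Nf = 197911.1
Nf = 9.896e+04


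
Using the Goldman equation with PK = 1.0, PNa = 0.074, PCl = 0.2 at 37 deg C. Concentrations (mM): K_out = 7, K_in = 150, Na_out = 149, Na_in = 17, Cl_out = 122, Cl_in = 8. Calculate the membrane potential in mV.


Vm = (RT/F)*ln((PK*Ko + PNa*Nao + PCl*Cli)/(PK*Ki + PNa*Nai + PCl*Clo))
Numer = 19.626, Denom = 175.658
Vm = -58.57 mV


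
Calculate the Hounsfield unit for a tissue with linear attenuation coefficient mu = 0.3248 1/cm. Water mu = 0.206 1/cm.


HU = ((mu_tissue - mu_water) / mu_water) * 1000
HU = ((0.3248 - 0.206) / 0.206) * 1000
HU = 576.7


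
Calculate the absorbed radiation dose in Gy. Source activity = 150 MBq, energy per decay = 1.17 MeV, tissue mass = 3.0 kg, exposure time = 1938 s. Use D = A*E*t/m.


A = 150 MBq = 1.5000e+08 Bq
E = 1.17 MeV = 1.87434e-13 J
D = A*E*t/m = 1.5000e+08*1.87434e-13*1938/3.0
D = 0.01816 Gy


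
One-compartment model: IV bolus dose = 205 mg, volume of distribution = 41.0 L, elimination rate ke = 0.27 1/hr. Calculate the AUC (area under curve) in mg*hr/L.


C0 = Dose/Vd = 205/41.0 = 5 mg/L
AUC = C0/ke = 5/0.27
AUC = 18.52 mg*hr/L


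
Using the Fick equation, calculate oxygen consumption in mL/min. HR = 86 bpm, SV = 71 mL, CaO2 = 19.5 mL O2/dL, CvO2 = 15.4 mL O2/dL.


CO = HR*SV = 86*71/1000 = 6.106 L/min
a-v O2 diff = 19.5 - 15.4 = 4.1 mL/dL
VO2 = CO * (CaO2-CvO2) * 10 dL/L
VO2 = 6.106 * 4.1 * 10
VO2 = 250.3 mL/min


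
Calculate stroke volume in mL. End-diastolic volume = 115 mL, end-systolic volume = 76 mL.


SV = EDV - ESV
SV = 115 - 76
SV = 39 mL


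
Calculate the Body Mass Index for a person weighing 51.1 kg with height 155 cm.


BMI = weight / height^2
height = 155 cm = 1.55 m
BMI = 51.1 / 1.55^2
BMI = 21.27 kg/m^2


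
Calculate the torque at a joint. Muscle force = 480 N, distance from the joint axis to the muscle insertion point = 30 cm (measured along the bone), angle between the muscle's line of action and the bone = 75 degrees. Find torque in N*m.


Torque = F * d * sin(theta)   (moment arm = d*sin(theta))
d = 30 cm = 0.3 m
Torque = 480 * 0.3 * sin(75)
Torque = 139.1 N*m


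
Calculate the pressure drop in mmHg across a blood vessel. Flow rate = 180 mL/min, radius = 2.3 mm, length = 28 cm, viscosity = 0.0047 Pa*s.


dP = 8*mu*L*Q / (pi*r^4)
Q = 180 mL/min = 3e-06 m^3/s
dP = 359.258 Pa = 359.258 / 133.322 mmHg = 2.695 mmHg


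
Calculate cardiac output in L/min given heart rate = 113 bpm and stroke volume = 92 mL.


CO = HR * SV
CO = 113 * 92 / 1000
CO = 10.4 L/min


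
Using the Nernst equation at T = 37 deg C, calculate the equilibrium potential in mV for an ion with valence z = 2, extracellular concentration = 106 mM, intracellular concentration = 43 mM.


E = (RT/(zF)) * ln(C_out/C_in)
T = 37 + 273.15 = 310.15 K
E = (8.314 * 310.15 / (2 * 96485)) * ln(106/43)
E = 12.06 mV


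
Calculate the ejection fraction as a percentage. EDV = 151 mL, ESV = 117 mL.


SV = EDV - ESV = 151 - 117 = 34 mL
EF = SV/EDV * 100 = 34/151 * 100
EF = 22.52%


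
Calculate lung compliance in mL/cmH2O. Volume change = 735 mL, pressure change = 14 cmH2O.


C = dV / dP
C = 735 / 14
C = 52.5 mL/cmH2O


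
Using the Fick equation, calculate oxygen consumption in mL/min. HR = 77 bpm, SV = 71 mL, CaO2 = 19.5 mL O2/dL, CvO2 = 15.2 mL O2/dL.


CO = HR*SV = 77*71/1000 = 5.467 L/min
a-v O2 diff = 19.5 - 15.2 = 4.3 mL/dL
VO2 = CO * (CaO2-CvO2) * 10 dL/L
VO2 = 5.467 * 4.3 * 10
VO2 = 235.1 mL/min


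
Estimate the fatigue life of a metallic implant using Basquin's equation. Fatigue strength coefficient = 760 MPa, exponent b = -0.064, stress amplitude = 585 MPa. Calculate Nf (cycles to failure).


sigma_a = sigma_f' * (2Nf)^b
2Nf = (sigma_a/sigma_f')^(1/b)
2Nf = (585/760)^(1/-0.064)
2Nf = 59.690054
Nf = 29.85


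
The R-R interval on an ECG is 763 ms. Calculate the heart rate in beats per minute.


HR = 60 / RR_interval(s)
RR = 763 ms = 0.763 s
HR = 60 / 0.763 = 78.64 bpm


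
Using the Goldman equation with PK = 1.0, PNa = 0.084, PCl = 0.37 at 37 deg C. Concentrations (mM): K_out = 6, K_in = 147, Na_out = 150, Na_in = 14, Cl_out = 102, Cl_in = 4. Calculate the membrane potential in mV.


Vm = (RT/F)*ln((PK*Ko + PNa*Nao + PCl*Cli)/(PK*Ki + PNa*Nai + PCl*Clo))
Numer = 20.08, Denom = 185.916
Vm = -59.48 mV


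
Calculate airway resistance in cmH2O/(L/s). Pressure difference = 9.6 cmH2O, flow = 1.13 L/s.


R = dP / flow
R = 9.6 / 1.13
R = 8.496 cmH2O/(L/s)


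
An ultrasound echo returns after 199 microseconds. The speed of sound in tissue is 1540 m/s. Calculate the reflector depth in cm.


depth = c * t / 2
t = 199 us = 1.9900e-04 s
depth = 1540 * 1.9900e-04 / 2
depth = 0.15323 m = 15.323 cm


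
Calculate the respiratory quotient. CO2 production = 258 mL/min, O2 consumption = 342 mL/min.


RQ = VCO2 / VO2
RQ = 258 / 342
RQ = 0.7544


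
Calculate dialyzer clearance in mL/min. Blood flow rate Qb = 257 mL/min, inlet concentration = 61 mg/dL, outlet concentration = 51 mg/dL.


K = Qb * (Cb_in - Cb_out) / Cb_in
K = 257 * (61 - 51) / 61
K = 42.13 mL/min


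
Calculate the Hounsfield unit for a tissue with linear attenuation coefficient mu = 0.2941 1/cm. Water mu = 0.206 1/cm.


HU = ((mu_tissue - mu_water) / mu_water) * 1000
HU = ((0.2941 - 0.206) / 0.206) * 1000
HU = 427.7


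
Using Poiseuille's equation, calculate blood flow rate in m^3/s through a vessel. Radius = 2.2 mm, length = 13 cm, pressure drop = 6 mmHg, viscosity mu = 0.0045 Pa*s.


Q = pi*r^4*dP / (8*mu*L)
r = 0.0022 m, L = 0.13 m
dP = 6 mmHg = 799.932 Pa
Q = 1.2579e-05 m^3/s


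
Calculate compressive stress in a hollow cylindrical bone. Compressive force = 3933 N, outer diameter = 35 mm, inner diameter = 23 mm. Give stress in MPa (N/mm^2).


A = pi*(r_o^2 - r_i^2)
r_o = 17.5 mm, r_i = 11.5 mm
A = 546.637 mm^2
sigma = F/A = 3933 / 546.637
sigma = 7.195 MPa


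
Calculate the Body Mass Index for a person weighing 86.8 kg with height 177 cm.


BMI = weight / height^2
height = 177 cm = 1.77 m
BMI = 86.8 / 1.77^2
BMI = 27.71 kg/m^2


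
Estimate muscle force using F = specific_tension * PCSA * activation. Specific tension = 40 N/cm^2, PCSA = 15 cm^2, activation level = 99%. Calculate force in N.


F = sigma * PCSA * activation
F = 40 * 15 * 0.99
F = 594 N


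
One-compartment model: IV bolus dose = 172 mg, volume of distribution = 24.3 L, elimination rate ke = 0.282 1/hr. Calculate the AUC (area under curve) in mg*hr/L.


C0 = Dose/Vd = 172/24.3 = 7.07819 mg/L
AUC = C0/ke = 7.07819/0.282
AUC = 25.1 mg*hr/L


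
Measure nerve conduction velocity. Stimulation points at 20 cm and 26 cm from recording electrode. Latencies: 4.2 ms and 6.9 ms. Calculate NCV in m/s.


Distance = (26 - 20) / 100 = 0.06 m
dt = (6.9 - 4.2) / 1000 = 0.0027 s
NCV = dist / dt = 22.22 m/s


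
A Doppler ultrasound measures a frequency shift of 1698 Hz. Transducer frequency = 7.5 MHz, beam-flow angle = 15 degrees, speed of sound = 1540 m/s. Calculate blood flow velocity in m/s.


v = fd * c / (2 * f0 * cos(theta))
v = 1698 * 1540 / (2 * 7.5000e+06 * cos(15))
v = 0.1805 m/s


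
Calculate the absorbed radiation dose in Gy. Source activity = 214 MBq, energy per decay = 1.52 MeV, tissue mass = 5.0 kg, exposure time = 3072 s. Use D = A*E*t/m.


A = 214 MBq = 2.1400e+08 Bq
E = 1.52 MeV = 2.43504e-13 J
D = A*E*t/m = 2.1400e+08*2.43504e-13*3072/5.0
D = 0.03202 Gy


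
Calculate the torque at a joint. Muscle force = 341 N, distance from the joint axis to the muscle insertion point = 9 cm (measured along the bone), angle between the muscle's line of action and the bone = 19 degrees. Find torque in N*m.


Torque = F * d * sin(theta)   (moment arm = d*sin(theta))
d = 9 cm = 0.09 m
Torque = 341 * 0.09 * sin(19)
Torque = 9.992 N*m


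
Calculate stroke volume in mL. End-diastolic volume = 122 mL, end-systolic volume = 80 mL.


SV = EDV - ESV
SV = 122 - 80
SV = 42 mL


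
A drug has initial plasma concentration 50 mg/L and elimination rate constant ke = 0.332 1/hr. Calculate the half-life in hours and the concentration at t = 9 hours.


t_half = ln(2) / ke = 0.693147 / 0.332 = 2.088 hr
C(t) = C0 * exp(-ke*t) = 50 * exp(-0.332*9)
C(9) = 2.519 mg/L


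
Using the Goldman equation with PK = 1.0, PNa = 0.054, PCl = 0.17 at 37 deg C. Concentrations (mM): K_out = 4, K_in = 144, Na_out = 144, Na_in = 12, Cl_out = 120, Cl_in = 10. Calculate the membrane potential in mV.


Vm = (RT/F)*ln((PK*Ko + PNa*Nao + PCl*Cli)/(PK*Ki + PNa*Nai + PCl*Clo))
Numer = 13.476, Denom = 165.048
Vm = -66.96 mV


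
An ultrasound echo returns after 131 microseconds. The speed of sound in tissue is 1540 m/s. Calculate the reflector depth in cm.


depth = c * t / 2
t = 131 us = 1.3100e-04 s
depth = 1540 * 1.3100e-04 / 2
depth = 0.10087 m = 10.087 cm


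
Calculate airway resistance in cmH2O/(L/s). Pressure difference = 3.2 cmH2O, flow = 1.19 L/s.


R = dP / flow
R = 3.2 / 1.19
R = 2.689 cmH2O/(L/s)


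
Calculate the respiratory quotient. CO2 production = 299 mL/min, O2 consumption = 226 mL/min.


RQ = VCO2 / VO2
RQ = 299 / 226
RQ = 1.323


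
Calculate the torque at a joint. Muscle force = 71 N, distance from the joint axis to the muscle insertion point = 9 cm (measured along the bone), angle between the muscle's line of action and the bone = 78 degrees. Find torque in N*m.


Torque = F * d * sin(theta)   (moment arm = d*sin(theta))
d = 9 cm = 0.09 m
Torque = 71 * 0.09 * sin(78)
Torque = 6.25 N*m


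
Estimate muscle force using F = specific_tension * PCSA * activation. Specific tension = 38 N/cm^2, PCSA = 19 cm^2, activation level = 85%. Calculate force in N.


F = sigma * PCSA * activation
F = 38 * 19 * 0.85
F = 613.7 N


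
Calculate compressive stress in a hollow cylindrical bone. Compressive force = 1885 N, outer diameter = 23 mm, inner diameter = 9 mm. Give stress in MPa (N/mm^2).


A = pi*(r_o^2 - r_i^2)
r_o = 11.5 mm, r_i = 4.5 mm
A = 351.858 mm^2
sigma = F/A = 1885 / 351.858
sigma = 5.357 MPa


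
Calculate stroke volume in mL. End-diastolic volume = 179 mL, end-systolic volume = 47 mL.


SV = EDV - ESV
SV = 179 - 47
SV = 132 mL


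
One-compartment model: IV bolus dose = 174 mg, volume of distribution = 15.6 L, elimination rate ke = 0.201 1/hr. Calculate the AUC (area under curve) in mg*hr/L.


C0 = Dose/Vd = 174/15.6 = 11.1538 mg/L
AUC = C0/ke = 11.1538/0.201
AUC = 55.49 mg*hr/L


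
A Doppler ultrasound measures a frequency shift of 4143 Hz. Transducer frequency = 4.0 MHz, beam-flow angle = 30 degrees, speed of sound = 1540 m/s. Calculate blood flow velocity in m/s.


v = fd * c / (2 * f0 * cos(theta))
v = 4143 * 1540 / (2 * 4.0000e+06 * cos(30))
v = 0.9209 m/s


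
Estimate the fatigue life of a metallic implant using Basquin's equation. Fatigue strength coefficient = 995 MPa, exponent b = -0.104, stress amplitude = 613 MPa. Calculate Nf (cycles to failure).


sigma_a = sigma_f' * (2Nf)^b
2Nf = (sigma_a/sigma_f')^(1/b)
2Nf = (613/995)^(1/-0.104)
2Nf = 105.37009
Nf = 52.69


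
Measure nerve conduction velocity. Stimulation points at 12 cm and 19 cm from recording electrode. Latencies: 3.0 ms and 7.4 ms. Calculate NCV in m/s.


Distance = (19 - 12) / 100 = 0.07 m
dt = (7.4 - 3.0) / 1000 = 0.0044 s
NCV = dist / dt = 15.91 m/s


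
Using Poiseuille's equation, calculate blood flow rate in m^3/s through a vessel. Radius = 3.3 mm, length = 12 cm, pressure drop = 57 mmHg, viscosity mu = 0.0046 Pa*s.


Q = pi*r^4*dP / (8*mu*L)
r = 0.0033 m, L = 0.12 m
dP = 57 mmHg = 7599.354 Pa
Q = 6.4114e-04 m^3/s


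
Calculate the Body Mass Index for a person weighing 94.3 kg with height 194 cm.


BMI = weight / height^2
height = 194 cm = 1.94 m
BMI = 94.3 / 1.94^2
BMI = 25.06 kg/m^2


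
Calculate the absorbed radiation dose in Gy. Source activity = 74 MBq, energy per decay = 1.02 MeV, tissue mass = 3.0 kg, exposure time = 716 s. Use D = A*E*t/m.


A = 74 MBq = 7.4000e+07 Bq
E = 1.02 MeV = 1.63404e-13 J
D = A*E*t/m = 7.4000e+07*1.63404e-13*716/3.0
D = 0.002886 Gy


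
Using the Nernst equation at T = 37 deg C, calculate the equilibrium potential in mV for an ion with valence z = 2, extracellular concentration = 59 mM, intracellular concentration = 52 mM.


E = (RT/(zF)) * ln(C_out/C_in)
T = 37 + 273.15 = 310.15 K
E = (8.314 * 310.15 / (2 * 96485)) * ln(59/52)
E = 1.688 mV


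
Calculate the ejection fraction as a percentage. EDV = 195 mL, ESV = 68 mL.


SV = EDV - ESV = 195 - 68 = 127 mL
EF = SV/EDV * 100 = 127/195 * 100
EF = 65.13%


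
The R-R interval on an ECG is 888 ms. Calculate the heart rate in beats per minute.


HR = 60 / RR_interval(s)
RR = 888 ms = 0.888 s
HR = 60 / 0.888 = 67.57 bpm


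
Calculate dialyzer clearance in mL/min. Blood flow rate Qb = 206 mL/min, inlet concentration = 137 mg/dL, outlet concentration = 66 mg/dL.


K = Qb * (Cb_in - Cb_out) / Cb_in
K = 206 * (137 - 66) / 137
K = 106.8 mL/min


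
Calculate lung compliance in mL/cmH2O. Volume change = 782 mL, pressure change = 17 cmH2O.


C = dV / dP
C = 782 / 17
C = 46 mL/cmH2O


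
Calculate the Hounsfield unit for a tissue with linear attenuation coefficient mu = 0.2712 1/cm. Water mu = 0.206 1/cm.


HU = ((mu_tissue - mu_water) / mu_water) * 1000
HU = ((0.2712 - 0.206) / 0.206) * 1000
HU = 316.5


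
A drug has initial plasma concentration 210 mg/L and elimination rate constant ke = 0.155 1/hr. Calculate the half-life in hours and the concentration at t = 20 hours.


t_half = ln(2) / ke = 0.693147 / 0.155 = 4.472 hr
C(t) = C0 * exp(-ke*t) = 210 * exp(-0.155*20)
C(20) = 9.46 mg/L


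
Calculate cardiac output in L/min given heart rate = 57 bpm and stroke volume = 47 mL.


CO = HR * SV
CO = 57 * 47 / 1000
CO = 2.679 L/min


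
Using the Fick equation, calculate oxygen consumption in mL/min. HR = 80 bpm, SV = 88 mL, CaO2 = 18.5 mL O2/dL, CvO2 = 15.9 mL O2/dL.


CO = HR*SV = 80*88/1000 = 7.04 L/min
a-v O2 diff = 18.5 - 15.9 = 2.6 mL/dL
VO2 = CO * (CaO2-CvO2) * 10 dL/L
VO2 = 7.04 * 2.6 * 10
VO2 = 183 mL/min


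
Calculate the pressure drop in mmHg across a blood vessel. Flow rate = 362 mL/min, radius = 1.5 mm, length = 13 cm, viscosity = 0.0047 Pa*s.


dP = 8*mu*L*Q / (pi*r^4)
Q = 362 mL/min = 6.03333e-06 m^3/s
dP = 1854.27 Pa = 1854.27 / 133.322 mmHg = 13.91 mmHg


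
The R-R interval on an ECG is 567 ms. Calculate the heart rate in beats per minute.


HR = 60 / RR_interval(s)
RR = 567 ms = 0.567 s
HR = 60 / 0.567 = 105.8 bpm


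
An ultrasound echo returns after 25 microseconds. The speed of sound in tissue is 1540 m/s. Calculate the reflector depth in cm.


depth = c * t / 2
t = 25 us = 2.5000e-05 s
depth = 1540 * 2.5000e-05 / 2
depth = 0.01925 m = 1.925 cm


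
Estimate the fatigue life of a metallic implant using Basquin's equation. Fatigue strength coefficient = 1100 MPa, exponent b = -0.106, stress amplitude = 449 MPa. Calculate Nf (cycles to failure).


sigma_a = sigma_f' * (2Nf)^b
2Nf = (sigma_a/sigma_f')^(1/b)
2Nf = (449/1100)^(1/-0.106)
2Nf = 4690.2061
Nf = 2345


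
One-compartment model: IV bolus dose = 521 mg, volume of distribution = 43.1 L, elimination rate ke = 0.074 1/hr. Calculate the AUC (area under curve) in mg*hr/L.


C0 = Dose/Vd = 521/43.1 = 12.0882 mg/L
AUC = C0/ke = 12.0882/0.074
AUC = 163.4 mg*hr/L


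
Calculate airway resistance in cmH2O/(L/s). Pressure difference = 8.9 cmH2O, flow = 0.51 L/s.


R = dP / flow
R = 8.9 / 0.51
R = 17.45 cmH2O/(L/s)


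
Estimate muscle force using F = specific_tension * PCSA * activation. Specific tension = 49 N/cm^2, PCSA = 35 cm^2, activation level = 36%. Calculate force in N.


F = sigma * PCSA * activation
F = 49 * 35 * 0.36
F = 617.4 N


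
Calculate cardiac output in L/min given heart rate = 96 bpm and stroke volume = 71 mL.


CO = HR * SV
CO = 96 * 71 / 1000
CO = 6.816 L/min


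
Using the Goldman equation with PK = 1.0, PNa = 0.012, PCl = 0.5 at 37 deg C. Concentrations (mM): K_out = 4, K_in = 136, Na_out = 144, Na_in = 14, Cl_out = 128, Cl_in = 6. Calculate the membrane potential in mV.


Vm = (RT/F)*ln((PK*Ko + PNa*Nao + PCl*Cli)/(PK*Ki + PNa*Nai + PCl*Clo))
Numer = 8.728, Denom = 200.168
Vm = -83.72 mV


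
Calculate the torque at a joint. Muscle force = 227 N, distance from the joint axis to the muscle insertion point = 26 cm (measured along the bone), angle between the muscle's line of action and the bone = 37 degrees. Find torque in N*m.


Torque = F * d * sin(theta)   (moment arm = d*sin(theta))
d = 26 cm = 0.26 m
Torque = 227 * 0.26 * sin(37)
Torque = 35.52 N*m


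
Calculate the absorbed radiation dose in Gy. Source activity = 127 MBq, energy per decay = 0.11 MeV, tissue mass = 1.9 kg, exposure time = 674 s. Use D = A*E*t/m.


A = 127 MBq = 1.2700e+08 Bq
E = 0.11 MeV = 1.7622e-14 J
D = A*E*t/m = 1.2700e+08*1.7622e-14*674/1.9
D = 7.9390e-04 Gy


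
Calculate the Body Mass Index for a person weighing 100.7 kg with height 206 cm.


BMI = weight / height^2
height = 206 cm = 2.06 m
BMI = 100.7 / 2.06^2
BMI = 23.73 kg/m^2


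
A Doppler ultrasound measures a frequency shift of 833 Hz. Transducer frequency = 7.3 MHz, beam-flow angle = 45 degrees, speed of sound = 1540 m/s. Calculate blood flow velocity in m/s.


v = fd * c / (2 * f0 * cos(theta))
v = 833 * 1540 / (2 * 7.3000e+06 * cos(45))
v = 0.1243 m/s


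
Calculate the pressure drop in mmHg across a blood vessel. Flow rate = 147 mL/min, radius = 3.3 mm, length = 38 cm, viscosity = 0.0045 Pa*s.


dP = 8*mu*L*Q / (pi*r^4)
Q = 147 mL/min = 2.45e-06 m^3/s
dP = 89.9594 Pa = 89.9594 / 133.322 mmHg = 0.6748 mmHg
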